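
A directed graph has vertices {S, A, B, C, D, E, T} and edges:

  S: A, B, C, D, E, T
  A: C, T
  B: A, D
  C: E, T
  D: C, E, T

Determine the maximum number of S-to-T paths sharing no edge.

4

Assign every edge capacity 1; by Menger, the answer equals the max flow.
Path S→T (+1); total 1.
Path S→A→T (+1); total 2.
Path S→C→T (+1); total 3.
Path S→D→T (+1); total 4.
No residual S→T path; max flow = 4.
Certifying cut of size 4: {A→T, C→T, D→T, S→T}.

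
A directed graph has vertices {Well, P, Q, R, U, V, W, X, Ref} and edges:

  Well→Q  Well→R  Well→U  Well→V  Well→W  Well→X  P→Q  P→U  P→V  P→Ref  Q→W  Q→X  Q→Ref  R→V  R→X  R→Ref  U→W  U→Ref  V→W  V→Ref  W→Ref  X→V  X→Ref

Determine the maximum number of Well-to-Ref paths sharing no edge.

6

Assign every edge capacity 1; by Menger, the answer equals the max flow.
Path Well→Q→Ref (+1); total 1.
Path Well→R→Ref (+1); total 2.
Path Well→U→Ref (+1); total 3.
Path Well→V→Ref (+1); total 4.
Path Well→W→Ref (+1); total 5.
Path Well→X→Ref (+1); total 6.
No residual Well→Ref path; max flow = 6.
Certifying cut of size 6: {Well→Q, Well→R, Well→U, Well→V, Well→W, Well→X}.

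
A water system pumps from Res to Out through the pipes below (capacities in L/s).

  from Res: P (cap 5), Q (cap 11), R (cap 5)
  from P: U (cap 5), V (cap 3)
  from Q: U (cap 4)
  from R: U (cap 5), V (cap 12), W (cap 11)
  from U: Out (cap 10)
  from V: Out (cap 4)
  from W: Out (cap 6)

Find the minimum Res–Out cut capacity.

14

Augment Res→P→U→Out: bottleneck 5, flow now 5.
Augment Res→Q→U→Out: bottleneck 4, flow now 9.
Augment Res→R→U→Out: bottleneck 1, flow now 10.
Augment Res→R→V→Out: bottleneck 4, flow now 14.
No augmenting path remains; maximum flow = 14.
By max-flow min-cut, the minimum cut capacity equals the max flow.
In the residual graph, reachable from Res: {Res, Q}.
Min-cut edges: Res→P (5), Res→R (5), Q→U (4); capacity 5 + 5 + 4 = 14.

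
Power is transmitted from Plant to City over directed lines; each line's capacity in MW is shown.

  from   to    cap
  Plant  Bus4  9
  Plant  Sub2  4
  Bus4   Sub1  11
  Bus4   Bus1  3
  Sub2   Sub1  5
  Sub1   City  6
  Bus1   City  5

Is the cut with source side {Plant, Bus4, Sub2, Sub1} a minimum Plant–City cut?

Yes — it is a minimum cut (capacity 9).

Given cut capacity: 3 + 6 = 9.
Augment Plant→Bus4→Sub1→City: bottleneck 6, flow now 6.
Augment Plant→Bus4→Bus1→City: bottleneck 3, flow now 9.
No augmenting path remains; maximum flow = 9.
Cut capacity 9 equals the max flow, so it is a minimum cut.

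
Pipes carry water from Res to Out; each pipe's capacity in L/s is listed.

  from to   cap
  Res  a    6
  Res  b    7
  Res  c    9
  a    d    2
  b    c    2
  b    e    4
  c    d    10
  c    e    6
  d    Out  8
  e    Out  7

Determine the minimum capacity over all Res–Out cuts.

15

Augment Res→a→d→Out: bottleneck 2, flow now 2.
Augment Res→b→e→Out: bottleneck 4, flow now 6.
Augment Res→c→d→Out: bottleneck 6, flow now 12.
Augment Res→c→e→Out: bottleneck 3, flow now 15.
No augmenting path remains; maximum flow = 15.
By max-flow min-cut, the minimum cut capacity equals the max flow.
In the residual graph, reachable from Res: {Res, a, b, c, d, e}.
Min-cut edges: d→Out (8), e→Out (7); capacity 8 + 7 = 15.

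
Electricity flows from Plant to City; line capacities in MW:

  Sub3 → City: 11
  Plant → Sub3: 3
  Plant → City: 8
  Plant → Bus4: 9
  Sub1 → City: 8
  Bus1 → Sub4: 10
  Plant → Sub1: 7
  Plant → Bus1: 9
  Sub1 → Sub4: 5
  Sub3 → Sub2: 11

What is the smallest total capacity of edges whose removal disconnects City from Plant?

Augment Plant→City: bottleneck 8, flow now 8.
Augment Plant→Sub3→City: bottleneck 3, flow now 11.
Augment Plant→Sub1→City: bottleneck 7, flow now 18.
No augmenting path remains; maximum flow = 18.
By max-flow min-cut, the minimum cut capacity equals the max flow.
In the residual graph, reachable from Plant: {Plant, Bus4, Bus1, Sub4}.
Min-cut edges: Plant→Sub3 (3), Plant→Sub1 (7), Plant→City (8); capacity 3 + 7 + 8 = 18.

18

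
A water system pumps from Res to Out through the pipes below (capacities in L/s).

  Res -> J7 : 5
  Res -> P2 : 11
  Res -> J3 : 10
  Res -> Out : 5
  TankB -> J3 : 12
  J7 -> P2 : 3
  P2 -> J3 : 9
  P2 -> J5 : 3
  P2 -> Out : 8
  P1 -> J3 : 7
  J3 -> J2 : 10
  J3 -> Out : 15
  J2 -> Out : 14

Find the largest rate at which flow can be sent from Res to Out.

29

Augment Res→Out: bottleneck 5, flow now 5.
Augment Res→P2→Out: bottleneck 8, flow now 13.
Augment Res→J3→Out: bottleneck 10, flow now 23.
Augment Res→P2→J3→Out: bottleneck 3, flow now 26.
Augment Res→J7→P2→J3→Out: bottleneck 2, flow now 28.
Augment Res→J7→P2→J3→J2→Out: bottleneck 1, flow now 29.
No augmenting path remains; maximum flow = 29.
In the residual graph, reachable from Res: {Res, J7}.
Min-cut edges: Res→P2 (11), Res→J3 (10), Res→Out (5), J7→P2 (3); capacity 11 + 10 + 5 + 3 = 29.
This cut is saturated, so no flow can exceed 29.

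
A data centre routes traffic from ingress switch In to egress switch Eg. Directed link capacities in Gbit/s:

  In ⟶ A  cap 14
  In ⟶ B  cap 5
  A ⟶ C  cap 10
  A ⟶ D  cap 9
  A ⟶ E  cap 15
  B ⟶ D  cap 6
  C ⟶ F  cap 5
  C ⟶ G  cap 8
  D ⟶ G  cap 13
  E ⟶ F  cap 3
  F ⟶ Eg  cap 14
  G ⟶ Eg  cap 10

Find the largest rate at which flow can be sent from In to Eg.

18

Augment In→A→C→F→Eg: bottleneck 5, flow now 5.
Augment In→A→C→G→Eg: bottleneck 5, flow now 10.
Augment In→A→D→G→Eg: bottleneck 4, flow now 14.
Augment In→B→D→G→Eg: bottleneck 1, flow now 15.
Augment In→B→D→A→E→F→Eg: bottleneck 3, flow now 18. (uses reverse residual edge)
No augmenting path remains; maximum flow = 18.
In the residual graph, reachable from In: {In, A, B, C, D, E, G}.
Min-cut edges: C→F (5), E→F (3), G→Eg (10); capacity 5 + 3 + 10 = 18.
This cut is saturated, so no flow can exceed 18.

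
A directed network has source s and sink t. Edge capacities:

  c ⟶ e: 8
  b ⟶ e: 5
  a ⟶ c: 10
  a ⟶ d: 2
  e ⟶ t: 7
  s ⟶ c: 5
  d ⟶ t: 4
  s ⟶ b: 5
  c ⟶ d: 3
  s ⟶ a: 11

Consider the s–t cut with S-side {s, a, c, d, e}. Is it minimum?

Given cut capacity: 5 + 4 + 7 = 16.
Augment s→a→d→t: bottleneck 2, flow now 2.
Augment s→b→e→t: bottleneck 5, flow now 7.
Augment s→c→d→t: bottleneck 2, flow now 9.
Augment s→c→e→t: bottleneck 2, flow now 11.
No augmenting path remains; maximum flow = 11.
In the residual graph, reachable from s: {s, a, b, c, d, e}.
Min-cut edges: d→t (4), e→t (7); capacity 4 + 7 = 11.
Cut capacity 16 exceeds the max flow 11, so it is not minimum.

No — its capacity is 16, but the minimum cut has capacity 11.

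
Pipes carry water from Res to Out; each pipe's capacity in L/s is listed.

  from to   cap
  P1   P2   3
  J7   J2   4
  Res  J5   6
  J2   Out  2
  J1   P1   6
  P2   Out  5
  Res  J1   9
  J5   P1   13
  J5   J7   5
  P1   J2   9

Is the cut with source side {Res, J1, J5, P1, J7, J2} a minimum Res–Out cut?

Given cut capacity: 3 + 2 = 5.
Augment Res→J1→P1→P2→Out: bottleneck 3, flow now 3.
Augment Res→J1→P1→J2→Out: bottleneck 2, flow now 5.
No augmenting path remains; maximum flow = 5.
Cut capacity 5 equals the max flow, so it is a minimum cut.

Yes — it is a minimum cut (capacity 5).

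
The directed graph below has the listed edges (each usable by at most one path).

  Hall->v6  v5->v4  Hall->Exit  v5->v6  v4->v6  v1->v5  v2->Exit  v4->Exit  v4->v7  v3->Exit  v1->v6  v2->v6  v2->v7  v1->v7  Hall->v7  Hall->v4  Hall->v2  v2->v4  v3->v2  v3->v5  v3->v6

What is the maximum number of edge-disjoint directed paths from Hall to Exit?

Assign every edge capacity 1; by Menger, the answer equals the max flow.
Path Hall→Exit (+1); total 1.
Path Hall→v2→Exit (+1); total 2.
Path Hall→v4→Exit (+1); total 3.
No residual Hall→Exit path; max flow = 3.
Certifying cut of size 3: {Hall→Exit, Hall→v2, Hall→v4}.

3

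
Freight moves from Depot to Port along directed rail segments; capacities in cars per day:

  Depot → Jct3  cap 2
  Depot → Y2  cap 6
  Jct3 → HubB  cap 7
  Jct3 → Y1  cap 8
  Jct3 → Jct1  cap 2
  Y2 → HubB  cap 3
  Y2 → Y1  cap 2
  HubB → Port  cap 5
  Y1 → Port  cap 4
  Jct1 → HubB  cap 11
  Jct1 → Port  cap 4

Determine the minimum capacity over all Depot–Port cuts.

Augment Depot→Jct3→HubB→Port: bottleneck 2, flow now 2.
Augment Depot→Y2→HubB→Port: bottleneck 3, flow now 5.
Augment Depot→Y2→Y1→Port: bottleneck 2, flow now 7.
No augmenting path remains; maximum flow = 7.
By max-flow min-cut, the minimum cut capacity equals the max flow.
In the residual graph, reachable from Depot: {Depot, Y2}.
Min-cut edges: Depot→Jct3 (2), Y2→HubB (3), Y2→Y1 (2); capacity 2 + 3 + 2 = 7.

7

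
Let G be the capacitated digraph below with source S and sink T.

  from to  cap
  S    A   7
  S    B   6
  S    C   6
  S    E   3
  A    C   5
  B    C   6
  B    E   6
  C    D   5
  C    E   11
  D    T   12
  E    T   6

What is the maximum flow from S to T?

Augment S→E→T: bottleneck 3, flow now 3.
Augment S→B→E→T: bottleneck 3, flow now 6.
Augment S→C→D→T: bottleneck 5, flow now 11.
No augmenting path remains; maximum flow = 11.
In the residual graph, reachable from S: {S, A, B, C, E}.
Min-cut edges: C→D (5), E→T (6); capacity 5 + 6 = 11.
This cut is saturated, so no flow can exceed 11.

11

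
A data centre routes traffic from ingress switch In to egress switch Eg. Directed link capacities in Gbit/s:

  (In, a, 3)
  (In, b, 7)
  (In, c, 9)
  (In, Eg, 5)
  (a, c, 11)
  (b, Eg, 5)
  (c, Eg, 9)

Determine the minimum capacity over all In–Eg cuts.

Augment In→Eg: bottleneck 5, flow now 5.
Augment In→b→Eg: bottleneck 5, flow now 10.
Augment In→c→Eg: bottleneck 9, flow now 19.
No augmenting path remains; maximum flow = 19.
By max-flow min-cut, the minimum cut capacity equals the max flow.
In the residual graph, reachable from In: {In, a, b, c}.
Min-cut edges: In→Eg (5), b→Eg (5), c→Eg (9); capacity 5 + 5 + 9 = 19.

19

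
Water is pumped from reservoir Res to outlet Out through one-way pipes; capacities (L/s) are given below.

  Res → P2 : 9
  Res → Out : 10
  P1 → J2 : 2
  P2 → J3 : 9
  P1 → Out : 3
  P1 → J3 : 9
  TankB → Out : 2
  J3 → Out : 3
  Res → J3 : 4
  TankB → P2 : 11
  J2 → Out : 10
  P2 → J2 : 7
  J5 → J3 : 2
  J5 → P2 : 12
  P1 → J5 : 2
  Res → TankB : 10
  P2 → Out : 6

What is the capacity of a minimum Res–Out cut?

28

Augment Res→Out: bottleneck 10, flow now 10.
Augment Res→TankB→Out: bottleneck 2, flow now 12.
Augment Res→P2→Out: bottleneck 6, flow now 18.
Augment Res→J3→Out: bottleneck 3, flow now 21.
Augment Res→P2→J2→Out: bottleneck 3, flow now 24.
Augment Res→TankB→P2→J2→Out: bottleneck 4, flow now 28.
No augmenting path remains; maximum flow = 28.
By max-flow min-cut, the minimum cut capacity equals the max flow.
In the residual graph, reachable from Res: {Res, TankB, P2, J3}.
Min-cut edges: Res→Out (10), TankB→Out (2), P2→J2 (7), P2→Out (6), J3→Out (3); capacity 10 + 2 + 7 + 6 + 3 = 28.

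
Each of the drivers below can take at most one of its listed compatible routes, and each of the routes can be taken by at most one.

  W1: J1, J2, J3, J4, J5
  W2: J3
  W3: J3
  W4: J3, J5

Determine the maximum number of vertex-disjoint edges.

3

Unit-capacity flow: source→left, listed edges, right→sink; max matching = max flow.
Augmenting path W1→J1 (+1); matched 1.
Augmenting path W2→J3 (+1); matched 2.
Augmenting path W4→J5 (+1); matched 3.
No augmenting path remains; maximum matching = 3.
König certificate: {W1, W4, J3} is a vertex cover of size 3 (every listed pair touches it), so no matching can be larger.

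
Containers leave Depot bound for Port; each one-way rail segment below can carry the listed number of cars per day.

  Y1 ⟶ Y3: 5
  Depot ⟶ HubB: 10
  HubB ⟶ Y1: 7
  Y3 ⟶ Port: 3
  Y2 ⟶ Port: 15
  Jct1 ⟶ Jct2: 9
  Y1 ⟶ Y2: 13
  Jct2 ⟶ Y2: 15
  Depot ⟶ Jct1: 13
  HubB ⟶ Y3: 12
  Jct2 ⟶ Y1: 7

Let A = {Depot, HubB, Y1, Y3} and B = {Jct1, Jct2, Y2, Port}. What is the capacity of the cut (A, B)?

Edges leaving {Depot, HubB, Y1, Y3}: Depot→Jct1 (13), Y1→Y2 (13), Y3→Port (3).
Cut capacity = 13 + 13 + 3 = 29.

29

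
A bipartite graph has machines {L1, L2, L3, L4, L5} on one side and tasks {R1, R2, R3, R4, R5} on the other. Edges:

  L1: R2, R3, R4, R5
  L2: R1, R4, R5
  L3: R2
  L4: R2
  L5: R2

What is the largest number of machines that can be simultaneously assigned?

3

Unit-capacity flow: source→left, listed edges, right→sink; max matching = max flow.
Augmenting path L1→R2 (+1); matched 1.
Augmenting path L2→R1 (+1); matched 2.
Augmenting path L3→R2→L1→R3 (+1); matched 3.
No augmenting path remains; maximum matching = 3.
König certificate: {L1, L2, R2} is a vertex cover of size 3 (every listed pair touches it), so no matching can be larger.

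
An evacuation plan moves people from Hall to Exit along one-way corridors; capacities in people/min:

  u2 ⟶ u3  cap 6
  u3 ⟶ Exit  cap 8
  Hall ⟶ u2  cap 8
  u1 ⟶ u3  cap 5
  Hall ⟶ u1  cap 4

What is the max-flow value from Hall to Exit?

8

Augment Hall→u1→u3→Exit: bottleneck 4, flow now 4.
Augment Hall→u2→u3→Exit: bottleneck 4, flow now 8.
No augmenting path remains; maximum flow = 8.
In the residual graph, reachable from Hall: {Hall, u1, u2, u3}.
Min-cut edges: u3→Exit (8); capacity 8 = 8.
This cut is saturated, so no flow can exceed 8.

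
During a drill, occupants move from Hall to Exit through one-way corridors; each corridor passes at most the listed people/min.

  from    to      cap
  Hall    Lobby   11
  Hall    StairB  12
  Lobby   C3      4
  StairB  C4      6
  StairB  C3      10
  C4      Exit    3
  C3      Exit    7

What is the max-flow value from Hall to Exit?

10

Augment Hall→Lobby→C3→Exit: bottleneck 4, flow now 4.
Augment Hall→StairB→C4→Exit: bottleneck 3, flow now 7.
Augment Hall→StairB→C3→Exit: bottleneck 3, flow now 10.
No augmenting path remains; maximum flow = 10.
In the residual graph, reachable from Hall: {Hall, Lobby, StairB, C4, C3}.
Min-cut edges: C4→Exit (3), C3→Exit (7); capacity 3 + 7 = 10.
This cut is saturated, so no flow can exceed 10.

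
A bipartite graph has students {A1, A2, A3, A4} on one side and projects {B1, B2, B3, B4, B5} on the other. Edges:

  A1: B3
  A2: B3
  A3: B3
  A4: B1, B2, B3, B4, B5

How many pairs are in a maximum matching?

Unit-capacity flow: source→left, listed edges, right→sink; max matching = max flow.
Augmenting path A1→B3 (+1); matched 1.
Augmenting path A4→B1 (+1); matched 2.
No augmenting path remains; maximum matching = 2.
König certificate: {A4, B3} is a vertex cover of size 2 (every listed pair touches it), so no matching can be larger.

2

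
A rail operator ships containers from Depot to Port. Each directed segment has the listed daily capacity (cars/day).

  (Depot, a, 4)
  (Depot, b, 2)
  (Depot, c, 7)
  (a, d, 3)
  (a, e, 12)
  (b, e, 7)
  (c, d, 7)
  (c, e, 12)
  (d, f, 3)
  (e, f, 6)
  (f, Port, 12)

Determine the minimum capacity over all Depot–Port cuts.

9

Augment Depot→a→d→f→Port: bottleneck 3, flow now 3.
Augment Depot→a→e→f→Port: bottleneck 1, flow now 4.
Augment Depot→b→e→f→Port: bottleneck 2, flow now 6.
Augment Depot→c→e→f→Port: bottleneck 3, flow now 9.
No augmenting path remains; maximum flow = 9.
By max-flow min-cut, the minimum cut capacity equals the max flow.
In the residual graph, reachable from Depot: {Depot, a, b, c, d, e}.
Min-cut edges: d→f (3), e→f (6); capacity 3 + 6 = 9.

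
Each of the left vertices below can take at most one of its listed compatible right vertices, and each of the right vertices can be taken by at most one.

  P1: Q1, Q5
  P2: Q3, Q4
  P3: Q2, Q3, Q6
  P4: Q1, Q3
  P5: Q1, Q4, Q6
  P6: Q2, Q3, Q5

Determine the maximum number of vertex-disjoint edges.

6

Unit-capacity flow: source→left, listed edges, right→sink; max matching = max flow.
Augmenting path P1→Q1 (+1); matched 1.
Augmenting path P2→Q3 (+1); matched 2.
Augmenting path P3→Q2 (+1); matched 3.
Augmenting path P5→Q4 (+1); matched 4.
Augmenting path P6→Q5 (+1); matched 5.
Augmenting path P4→Q3→P2→Q4→P5→Q6 (+1); matched 6.
No augmenting path remains; maximum matching = 6.
König certificate: {P1, P2, P3, P4, P5, P6} is a vertex cover of size 6 (every listed pair touches it), so no matching can be larger.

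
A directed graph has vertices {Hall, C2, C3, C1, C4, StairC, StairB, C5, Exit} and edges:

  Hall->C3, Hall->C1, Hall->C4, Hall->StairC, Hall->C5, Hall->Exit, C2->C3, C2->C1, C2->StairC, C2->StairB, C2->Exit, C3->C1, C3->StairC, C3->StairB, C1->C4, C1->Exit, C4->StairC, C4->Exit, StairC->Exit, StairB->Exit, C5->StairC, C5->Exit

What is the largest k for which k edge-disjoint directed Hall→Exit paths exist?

Assign every edge capacity 1; by Menger, the answer equals the max flow.
Path Hall→Exit (+1); total 1.
Path Hall→C1→Exit (+1); total 2.
Path Hall→C4→Exit (+1); total 3.
Path Hall→StairC→Exit (+1); total 4.
Path Hall→C5→Exit (+1); total 5.
Path Hall→C3→StairB→Exit (+1); total 6.
No residual Hall→Exit path; max flow = 6.
Certifying cut of size 6: {Hall→C1, Hall→C3, Hall→C4, Hall→C5, Hall→Exit, Hall→StairC}.

6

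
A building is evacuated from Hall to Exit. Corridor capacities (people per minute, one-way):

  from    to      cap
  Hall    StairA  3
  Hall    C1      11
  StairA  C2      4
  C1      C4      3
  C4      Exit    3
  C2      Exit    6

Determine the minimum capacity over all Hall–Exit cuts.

6

Augment Hall→StairA→C2→Exit: bottleneck 3, flow now 3.
Augment Hall→C1→C4→Exit: bottleneck 3, flow now 6.
No augmenting path remains; maximum flow = 6.
By max-flow min-cut, the minimum cut capacity equals the max flow.
In the residual graph, reachable from Hall: {Hall, C1}.
Min-cut edges: Hall→StairA (3), C1→C4 (3); capacity 3 + 3 = 6.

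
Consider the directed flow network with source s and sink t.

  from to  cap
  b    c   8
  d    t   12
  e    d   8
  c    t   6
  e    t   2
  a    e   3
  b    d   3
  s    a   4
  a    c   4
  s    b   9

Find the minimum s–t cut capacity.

12

Augment s→a→c→t: bottleneck 4, flow now 4.
Augment s→b→c→t: bottleneck 2, flow now 6.
Augment s→b→d→t: bottleneck 3, flow now 9.
Augment s→b→c→a→e→t: bottleneck 2, flow now 11. (uses reverse residual edge)
Augment s→b→c→a→e→d→t: bottleneck 1, flow now 12. (uses reverse residual edge)
No augmenting path remains; maximum flow = 12.
By max-flow min-cut, the minimum cut capacity equals the max flow.
In the residual graph, reachable from s: {s, a, b, c}.
Min-cut edges: a→e (3), b→d (3), c→t (6); capacity 3 + 3 + 6 = 12.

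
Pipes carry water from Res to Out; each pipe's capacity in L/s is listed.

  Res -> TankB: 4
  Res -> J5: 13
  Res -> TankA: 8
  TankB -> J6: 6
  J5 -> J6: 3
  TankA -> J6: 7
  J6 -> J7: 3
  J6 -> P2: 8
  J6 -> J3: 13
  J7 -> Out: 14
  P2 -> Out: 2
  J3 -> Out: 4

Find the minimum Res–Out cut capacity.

9

Augment Res→TankB→J6→J7→Out: bottleneck 3, flow now 3.
Augment Res→TankB→J6→P2→Out: bottleneck 1, flow now 4.
Augment Res→J5→J6→P2→Out: bottleneck 1, flow now 5.
Augment Res→J5→J6→J3→Out: bottleneck 2, flow now 7.
Augment Res→TankA→J6→J3→Out: bottleneck 2, flow now 9.
No augmenting path remains; maximum flow = 9.
By max-flow min-cut, the minimum cut capacity equals the max flow.
In the residual graph, reachable from Res: {Res, TankB, J5, TankA, J6, P2, J3}.
Min-cut edges: J6→J7 (3), P2→Out (2), J3→Out (4); capacity 3 + 2 + 4 = 9.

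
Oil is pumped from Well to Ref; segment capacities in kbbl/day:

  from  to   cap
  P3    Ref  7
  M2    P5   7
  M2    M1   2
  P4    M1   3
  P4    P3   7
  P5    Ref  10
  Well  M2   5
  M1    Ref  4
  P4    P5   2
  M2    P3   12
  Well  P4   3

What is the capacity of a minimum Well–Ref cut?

Augment Well→M2→P5→Ref: bottleneck 5, flow now 5.
Augment Well→P4→P5→Ref: bottleneck 2, flow now 7.
Augment Well→P4→P3→Ref: bottleneck 1, flow now 8.
No augmenting path remains; maximum flow = 8.
By max-flow min-cut, the minimum cut capacity equals the max flow.
In the residual graph, reachable from Well: {Well}.
Min-cut edges: Well→M2 (5), Well→P4 (3); capacity 5 + 3 = 8.

8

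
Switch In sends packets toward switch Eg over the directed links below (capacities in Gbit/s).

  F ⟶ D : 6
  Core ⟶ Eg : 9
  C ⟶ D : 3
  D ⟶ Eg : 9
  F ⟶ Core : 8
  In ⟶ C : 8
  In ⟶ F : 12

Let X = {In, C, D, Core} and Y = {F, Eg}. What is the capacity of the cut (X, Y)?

Edges leaving {In, C, D, Core}: In→F (12), D→Eg (9), Core→Eg (9).
Cut capacity = 12 + 9 + 9 = 30.

30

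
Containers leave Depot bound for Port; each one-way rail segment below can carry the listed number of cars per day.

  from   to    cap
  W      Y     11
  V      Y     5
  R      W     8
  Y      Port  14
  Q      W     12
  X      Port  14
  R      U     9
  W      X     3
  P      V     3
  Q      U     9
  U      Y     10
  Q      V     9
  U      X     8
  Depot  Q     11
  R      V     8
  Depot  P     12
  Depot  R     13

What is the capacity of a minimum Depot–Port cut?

25

Augment Depot→P→V→Y→Port: bottleneck 3, flow now 3.
Augment Depot→Q→U→X→Port: bottleneck 8, flow now 11.
Augment Depot→Q→U→Y→Port: bottleneck 1, flow now 12.
Augment Depot→Q→V→Y→Port: bottleneck 2, flow now 14.
Augment Depot→R→U→Y→Port: bottleneck 8, flow now 22.
Augment Depot→R→W→X→Port: bottleneck 3, flow now 25.
No augmenting path remains; maximum flow = 25.
By max-flow min-cut, the minimum cut capacity equals the max flow.
In the residual graph, reachable from Depot: {Depot, P, Q, R, U, V, W, Y}.
Min-cut edges: U→X (8), W→X (3), Y→Port (14); capacity 8 + 3 + 14 = 25.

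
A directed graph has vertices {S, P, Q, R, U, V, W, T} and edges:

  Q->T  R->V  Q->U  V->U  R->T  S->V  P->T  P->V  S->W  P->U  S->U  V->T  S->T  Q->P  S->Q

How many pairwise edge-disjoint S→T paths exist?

Assign every edge capacity 1; by Menger, the answer equals the max flow.
Path S→T (+1); total 1.
Path S→Q→T (+1); total 2.
Path S→V→T (+1); total 3.
No residual S→T path; max flow = 3.
Certifying cut of size 3: {S→Q, S→T, S→V}.

3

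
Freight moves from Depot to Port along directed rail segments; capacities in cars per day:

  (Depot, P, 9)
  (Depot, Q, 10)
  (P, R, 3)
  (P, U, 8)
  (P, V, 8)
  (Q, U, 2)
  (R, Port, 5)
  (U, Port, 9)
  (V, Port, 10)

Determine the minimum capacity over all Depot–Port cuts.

Augment Depot→P→R→Port: bottleneck 3, flow now 3.
Augment Depot→P→U→Port: bottleneck 6, flow now 9.
Augment Depot→Q→U→Port: bottleneck 2, flow now 11.
No augmenting path remains; maximum flow = 11.
By max-flow min-cut, the minimum cut capacity equals the max flow.
In the residual graph, reachable from Depot: {Depot, Q}.
Min-cut edges: Depot→P (9), Q→U (2); capacity 9 + 2 = 11.

11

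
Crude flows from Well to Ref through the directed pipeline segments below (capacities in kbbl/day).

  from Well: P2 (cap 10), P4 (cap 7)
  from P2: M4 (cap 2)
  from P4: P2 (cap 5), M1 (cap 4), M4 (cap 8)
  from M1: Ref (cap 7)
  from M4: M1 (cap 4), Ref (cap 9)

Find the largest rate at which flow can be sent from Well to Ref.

Augment Well→P2→M4→Ref: bottleneck 2, flow now 2.
Augment Well→P4→M1→Ref: bottleneck 4, flow now 6.
Augment Well→P4→M4→Ref: bottleneck 3, flow now 9.
No augmenting path remains; maximum flow = 9.
In the residual graph, reachable from Well: {Well, P2}.
Min-cut edges: Well→P4 (7), P2→M4 (2); capacity 7 + 2 = 9.
This cut is saturated, so no flow can exceed 9.

9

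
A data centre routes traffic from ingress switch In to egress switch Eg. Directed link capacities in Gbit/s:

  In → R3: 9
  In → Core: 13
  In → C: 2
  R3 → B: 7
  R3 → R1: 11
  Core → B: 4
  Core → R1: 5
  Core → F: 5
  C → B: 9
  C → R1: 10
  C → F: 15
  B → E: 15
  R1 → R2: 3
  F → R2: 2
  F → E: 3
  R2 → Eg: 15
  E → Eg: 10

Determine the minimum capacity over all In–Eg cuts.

Augment In→R3→B→E→Eg: bottleneck 7, flow now 7.
Augment In→R3→R1→R2→Eg: bottleneck 2, flow now 9.
Augment In→Core→B→E→Eg: bottleneck 3, flow now 12.
Augment In→Core→R1→R2→Eg: bottleneck 1, flow now 13.
Augment In→Core→F→R2→Eg: bottleneck 2, flow now 15.
No augmenting path remains; maximum flow = 15.
By max-flow min-cut, the minimum cut capacity equals the max flow.
In the residual graph, reachable from In: {In, R3, Core, C, B, R1, F, E}.
Min-cut edges: R1→R2 (3), F→R2 (2), E→Eg (10); capacity 3 + 2 + 10 = 15.

15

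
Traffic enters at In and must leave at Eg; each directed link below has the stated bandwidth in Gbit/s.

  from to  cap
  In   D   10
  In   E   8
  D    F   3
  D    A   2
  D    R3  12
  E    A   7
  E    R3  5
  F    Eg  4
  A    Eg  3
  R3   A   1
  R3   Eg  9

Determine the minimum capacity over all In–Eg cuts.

15

Augment In→D→F→Eg: bottleneck 3, flow now 3.
Augment In→D→A→Eg: bottleneck 2, flow now 5.
Augment In→D→R3→Eg: bottleneck 5, flow now 10.
Augment In→E→A→Eg: bottleneck 1, flow now 11.
Augment In→E→R3→Eg: bottleneck 4, flow now 15.
No augmenting path remains; maximum flow = 15.
By max-flow min-cut, the minimum cut capacity equals the max flow.
In the residual graph, reachable from In: {In, D, E, A, R3}.
Min-cut edges: D→F (3), A→Eg (3), R3→Eg (9); capacity 3 + 3 + 9 = 15.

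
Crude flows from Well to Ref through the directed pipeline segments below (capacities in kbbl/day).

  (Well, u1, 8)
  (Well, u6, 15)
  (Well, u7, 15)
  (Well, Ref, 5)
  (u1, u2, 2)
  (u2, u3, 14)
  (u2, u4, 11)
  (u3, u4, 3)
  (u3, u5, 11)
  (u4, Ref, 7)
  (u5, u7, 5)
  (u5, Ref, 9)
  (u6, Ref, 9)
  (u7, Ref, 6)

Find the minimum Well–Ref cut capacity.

22

Augment Well→Ref: bottleneck 5, flow now 5.
Augment Well→u6→Ref: bottleneck 9, flow now 14.
Augment Well→u7→Ref: bottleneck 6, flow now 20.
Augment Well→u1→u2→u4→Ref: bottleneck 2, flow now 22.
No augmenting path remains; maximum flow = 22.
By max-flow min-cut, the minimum cut capacity equals the max flow.
In the residual graph, reachable from Well: {Well, u1, u6, u7}.
Min-cut edges: Well→Ref (5), u1→u2 (2), u6→Ref (9), u7→Ref (6); capacity 5 + 2 + 9 + 6 = 22.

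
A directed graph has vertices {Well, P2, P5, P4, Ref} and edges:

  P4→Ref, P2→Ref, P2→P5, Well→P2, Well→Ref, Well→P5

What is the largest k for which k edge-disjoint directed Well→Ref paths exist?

2

Assign every edge capacity 1; by Menger, the answer equals the max flow.
Path Well→Ref (+1); total 1.
Path Well→P2→Ref (+1); total 2.
No residual Well→Ref path; max flow = 2.
Certifying cut of size 2: {Well→P2, Well→Ref}.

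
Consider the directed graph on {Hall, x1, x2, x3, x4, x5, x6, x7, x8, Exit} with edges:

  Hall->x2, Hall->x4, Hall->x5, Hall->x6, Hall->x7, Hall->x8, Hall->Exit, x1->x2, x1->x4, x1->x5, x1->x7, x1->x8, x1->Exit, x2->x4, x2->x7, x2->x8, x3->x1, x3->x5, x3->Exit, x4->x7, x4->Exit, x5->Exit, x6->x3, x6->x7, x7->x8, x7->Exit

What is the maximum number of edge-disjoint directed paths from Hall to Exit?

Assign every edge capacity 1; by Menger, the answer equals the max flow.
Path Hall→Exit (+1); total 1.
Path Hall→x4→Exit (+1); total 2.
Path Hall→x5→Exit (+1); total 3.
Path Hall→x7→Exit (+1); total 4.
Path Hall→x6→x3→Exit (+1); total 5.
No residual Hall→Exit path; max flow = 5.
Certifying cut of size 5: {Hall→Exit, Hall→x5, Hall→x6, x4→Exit, x7→Exit}.

5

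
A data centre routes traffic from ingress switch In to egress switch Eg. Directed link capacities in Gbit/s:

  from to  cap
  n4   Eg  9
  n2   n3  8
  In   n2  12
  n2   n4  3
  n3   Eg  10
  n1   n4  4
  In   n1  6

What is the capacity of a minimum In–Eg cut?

Augment In→n1→n4→Eg: bottleneck 4, flow now 4.
Augment In→n2→n3→Eg: bottleneck 8, flow now 12.
Augment In→n2→n4→Eg: bottleneck 3, flow now 15.
No augmenting path remains; maximum flow = 15.
By max-flow min-cut, the minimum cut capacity equals the max flow.
In the residual graph, reachable from In: {In, n1, n2}.
Min-cut edges: n1→n4 (4), n2→n3 (8), n2→n4 (3); capacity 4 + 8 + 3 = 15.

15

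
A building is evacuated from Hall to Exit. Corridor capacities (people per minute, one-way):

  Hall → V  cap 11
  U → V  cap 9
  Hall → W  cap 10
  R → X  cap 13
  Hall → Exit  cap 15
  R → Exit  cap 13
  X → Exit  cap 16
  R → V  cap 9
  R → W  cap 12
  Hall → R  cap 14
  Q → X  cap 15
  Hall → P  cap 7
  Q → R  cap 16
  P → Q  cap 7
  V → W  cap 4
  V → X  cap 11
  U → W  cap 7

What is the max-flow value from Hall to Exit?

44

Augment Hall→Exit: bottleneck 15, flow now 15.
Augment Hall→R→Exit: bottleneck 13, flow now 28.
Augment Hall→R→X→Exit: bottleneck 1, flow now 29.
Augment Hall→V→X→Exit: bottleneck 11, flow now 40.
Augment Hall→P→Q→X→Exit: bottleneck 4, flow now 44.
No augmenting path remains; maximum flow = 44.
In the residual graph, reachable from Hall: {Hall, P, Q, R, V, W, X}.
Min-cut edges: Hall→Exit (15), R→Exit (13), X→Exit (16); capacity 15 + 13 + 16 = 44.
This cut is saturated, so no flow can exceed 44.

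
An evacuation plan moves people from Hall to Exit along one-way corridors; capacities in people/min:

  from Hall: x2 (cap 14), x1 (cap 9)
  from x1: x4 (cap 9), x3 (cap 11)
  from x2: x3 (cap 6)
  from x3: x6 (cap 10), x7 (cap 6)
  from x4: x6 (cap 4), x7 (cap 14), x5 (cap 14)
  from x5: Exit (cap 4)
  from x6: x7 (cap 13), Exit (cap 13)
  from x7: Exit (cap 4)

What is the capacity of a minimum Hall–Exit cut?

Augment Hall→x1→x3→x6→Exit: bottleneck 9, flow now 9.
Augment Hall→x2→x3→x6→Exit: bottleneck 1, flow now 10.
Augment Hall→x2→x3→x7→Exit: bottleneck 4, flow now 14.
Augment Hall→x2→x3→x1→x4→x5→Exit: bottleneck 1, flow now 15. (uses reverse residual edge)
No augmenting path remains; maximum flow = 15.
By max-flow min-cut, the minimum cut capacity equals the max flow.
In the residual graph, reachable from Hall: {Hall, x2}.
Min-cut edges: Hall→x1 (9), x2→x3 (6); capacity 9 + 6 = 15.

15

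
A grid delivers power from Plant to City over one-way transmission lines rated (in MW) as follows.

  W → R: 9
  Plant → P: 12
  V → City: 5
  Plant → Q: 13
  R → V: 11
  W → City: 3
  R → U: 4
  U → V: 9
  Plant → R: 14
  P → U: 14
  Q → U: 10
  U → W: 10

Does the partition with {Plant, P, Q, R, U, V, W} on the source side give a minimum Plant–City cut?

Given cut capacity: 5 + 3 = 8.
Augment Plant→R→V→City: bottleneck 5, flow now 5.
Augment Plant→P→U→W→City: bottleneck 3, flow now 8.
No augmenting path remains; maximum flow = 8.
Cut capacity 8 equals the max flow, so it is a minimum cut.

Yes — it is a minimum cut (capacity 8).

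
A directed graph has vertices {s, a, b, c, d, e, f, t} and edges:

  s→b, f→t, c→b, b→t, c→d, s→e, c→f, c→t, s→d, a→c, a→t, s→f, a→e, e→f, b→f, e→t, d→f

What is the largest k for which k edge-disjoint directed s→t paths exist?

3

Assign every edge capacity 1; by Menger, the answer equals the max flow.
Path s→b→t (+1); total 1.
Path s→e→t (+1); total 2.
Path s→f→t (+1); total 3.
No residual s→t path; max flow = 3.
Certifying cut of size 3: {f→t, s→b, s→e}.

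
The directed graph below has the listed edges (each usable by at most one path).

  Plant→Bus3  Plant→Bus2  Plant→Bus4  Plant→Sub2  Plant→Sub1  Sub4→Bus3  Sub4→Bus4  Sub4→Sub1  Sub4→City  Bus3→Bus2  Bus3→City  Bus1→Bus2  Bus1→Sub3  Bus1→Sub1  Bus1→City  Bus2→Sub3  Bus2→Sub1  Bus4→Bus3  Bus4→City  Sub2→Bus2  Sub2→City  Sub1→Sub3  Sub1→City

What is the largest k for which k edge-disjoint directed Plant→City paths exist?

4

Assign every edge capacity 1; by Menger, the answer equals the max flow.
Path Plant→Bus3→City (+1); total 1.
Path Plant→Bus4→City (+1); total 2.
Path Plant→Sub2→City (+1); total 3.
Path Plant→Sub1→City (+1); total 4.
No residual Plant→City path; max flow = 4.
Certifying cut of size 4: {Plant→Bus3, Plant→Bus4, Plant→Sub2, Sub1→City}.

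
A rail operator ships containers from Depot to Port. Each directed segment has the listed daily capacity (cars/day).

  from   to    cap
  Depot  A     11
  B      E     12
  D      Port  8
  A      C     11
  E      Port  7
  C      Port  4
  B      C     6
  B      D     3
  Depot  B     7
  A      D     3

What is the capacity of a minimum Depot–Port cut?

14

Augment Depot→A→C→Port: bottleneck 4, flow now 4.
Augment Depot→A→D→Port: bottleneck 3, flow now 7.
Augment Depot→B→D→Port: bottleneck 3, flow now 10.
Augment Depot→B→E→Port: bottleneck 4, flow now 14.
No augmenting path remains; maximum flow = 14.
By max-flow min-cut, the minimum cut capacity equals the max flow.
In the residual graph, reachable from Depot: {Depot, A, C}.
Min-cut edges: Depot→B (7), A→D (3), C→Port (4); capacity 7 + 3 + 4 = 14.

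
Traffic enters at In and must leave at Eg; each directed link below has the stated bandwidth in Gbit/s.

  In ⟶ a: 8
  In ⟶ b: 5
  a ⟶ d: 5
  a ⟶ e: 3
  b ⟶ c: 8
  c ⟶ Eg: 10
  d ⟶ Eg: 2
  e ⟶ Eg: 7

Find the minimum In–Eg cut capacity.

10

Augment In→a→d→Eg: bottleneck 2, flow now 2.
Augment In→a→e→Eg: bottleneck 3, flow now 5.
Augment In→b→c→Eg: bottleneck 5, flow now 10.
No augmenting path remains; maximum flow = 10.
By max-flow min-cut, the minimum cut capacity equals the max flow.
In the residual graph, reachable from In: {In, a, d}.
Min-cut edges: In→b (5), a→e (3), d→Eg (2); capacity 5 + 3 + 2 = 10.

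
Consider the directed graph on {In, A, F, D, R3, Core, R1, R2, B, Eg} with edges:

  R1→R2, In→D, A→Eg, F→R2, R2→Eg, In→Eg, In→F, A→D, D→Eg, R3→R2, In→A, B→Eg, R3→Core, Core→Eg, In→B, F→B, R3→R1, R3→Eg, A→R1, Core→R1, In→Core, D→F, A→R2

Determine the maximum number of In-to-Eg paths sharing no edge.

Assign every edge capacity 1; by Menger, the answer equals the max flow.
Path In→Eg (+1); total 1.
Path In→A→Eg (+1); total 2.
Path In→D→Eg (+1); total 3.
Path In→Core→Eg (+1); total 4.
Path In→B→Eg (+1); total 5.
Path In→F→R2→Eg (+1); total 6.
No residual In→Eg path; max flow = 6.
Certifying cut of size 6: {In→A, In→B, In→Core, In→D, In→Eg, In→F}.

6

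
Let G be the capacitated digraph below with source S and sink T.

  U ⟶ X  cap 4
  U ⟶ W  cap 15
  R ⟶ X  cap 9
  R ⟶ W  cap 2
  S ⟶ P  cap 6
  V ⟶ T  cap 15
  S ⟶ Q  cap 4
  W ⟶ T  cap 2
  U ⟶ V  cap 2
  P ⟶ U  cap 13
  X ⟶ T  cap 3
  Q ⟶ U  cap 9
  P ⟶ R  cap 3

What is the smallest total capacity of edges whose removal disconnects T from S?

7

Augment S→P→R→W→T: bottleneck 2, flow now 2.
Augment S→P→R→X→T: bottleneck 1, flow now 3.
Augment S→P→U→V→T: bottleneck 2, flow now 5.
Augment S→P→U→X→T: bottleneck 1, flow now 6.
Augment S→Q→U→X→T: bottleneck 1, flow now 7.
No augmenting path remains; maximum flow = 7.
By max-flow min-cut, the minimum cut capacity equals the max flow.
In the residual graph, reachable from S: {S, P, Q, R, U, W, X}.
Min-cut edges: U→V (2), W→T (2), X→T (3); capacity 2 + 2 + 3 = 7.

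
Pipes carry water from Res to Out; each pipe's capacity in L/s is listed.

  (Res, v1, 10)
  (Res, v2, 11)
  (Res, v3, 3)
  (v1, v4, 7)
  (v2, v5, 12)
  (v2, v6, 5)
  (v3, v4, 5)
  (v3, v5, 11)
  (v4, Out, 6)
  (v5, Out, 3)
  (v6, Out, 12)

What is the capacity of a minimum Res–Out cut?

14

Augment Res→v1→v4→Out: bottleneck 6, flow now 6.
Augment Res→v2→v5→Out: bottleneck 3, flow now 9.
Augment Res→v2→v6→Out: bottleneck 5, flow now 14.
No augmenting path remains; maximum flow = 14.
By max-flow min-cut, the minimum cut capacity equals the max flow.
In the residual graph, reachable from Res: {Res, v1, v2, v3, v4, v5}.
Min-cut edges: v2→v6 (5), v4→Out (6), v5→Out (3); capacity 5 + 6 + 3 = 14.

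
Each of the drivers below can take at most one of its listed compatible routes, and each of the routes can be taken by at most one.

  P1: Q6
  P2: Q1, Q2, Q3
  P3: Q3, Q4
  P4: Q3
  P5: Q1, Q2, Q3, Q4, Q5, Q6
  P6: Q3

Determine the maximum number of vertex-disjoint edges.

5

Unit-capacity flow: source→left, listed edges, right→sink; max matching = max flow.
Augmenting path P1→Q6 (+1); matched 1.
Augmenting path P2→Q1 (+1); matched 2.
Augmenting path P3→Q3 (+1); matched 3.
Augmenting path P5→Q2 (+1); matched 4.
Augmenting path P4→Q3→P3→Q4 (+1); matched 5.
No augmenting path remains; maximum matching = 5.
König certificate: {P1, P2, P3, P5, Q3} is a vertex cover of size 5 (every listed pair touches it), so no matching can be larger.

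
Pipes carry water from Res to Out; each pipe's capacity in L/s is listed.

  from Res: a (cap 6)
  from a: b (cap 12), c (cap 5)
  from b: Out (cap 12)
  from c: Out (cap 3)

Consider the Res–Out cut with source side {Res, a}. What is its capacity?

Edges leaving {Res, a}: a→b (12), a→c (5).
Cut capacity = 12 + 5 = 17.

17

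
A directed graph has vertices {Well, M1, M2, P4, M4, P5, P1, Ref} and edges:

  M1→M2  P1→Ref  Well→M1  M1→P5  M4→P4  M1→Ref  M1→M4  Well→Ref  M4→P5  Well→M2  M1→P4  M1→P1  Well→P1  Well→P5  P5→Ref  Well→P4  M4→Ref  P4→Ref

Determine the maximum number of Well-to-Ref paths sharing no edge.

5

Assign every edge capacity 1; by Menger, the answer equals the max flow.
Path Well→Ref (+1); total 1.
Path Well→M1→Ref (+1); total 2.
Path Well→P4→Ref (+1); total 3.
Path Well→P5→Ref (+1); total 4.
Path Well→P1→Ref (+1); total 5.
No residual Well→Ref path; max flow = 5.
Certifying cut of size 5: {Well→M1, Well→P1, Well→P4, Well→P5, Well→Ref}.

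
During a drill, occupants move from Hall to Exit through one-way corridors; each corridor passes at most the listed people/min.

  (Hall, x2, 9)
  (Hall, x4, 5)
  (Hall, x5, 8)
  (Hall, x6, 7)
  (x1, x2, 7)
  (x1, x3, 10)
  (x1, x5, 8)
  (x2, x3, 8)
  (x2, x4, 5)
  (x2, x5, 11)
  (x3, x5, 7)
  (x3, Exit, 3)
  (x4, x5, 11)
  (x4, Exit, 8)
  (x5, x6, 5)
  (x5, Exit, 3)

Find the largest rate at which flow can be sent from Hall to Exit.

14

Augment Hall→x4→Exit: bottleneck 5, flow now 5.
Augment Hall→x5→Exit: bottleneck 3, flow now 8.
Augment Hall→x2→x3→Exit: bottleneck 3, flow now 11.
Augment Hall→x2→x4→Exit: bottleneck 3, flow now 14.
No augmenting path remains; maximum flow = 14.
In the residual graph, reachable from Hall: {Hall, x2, x3, x4, x5, x6}.
Min-cut edges: x3→Exit (3), x4→Exit (8), x5→Exit (3); capacity 3 + 8 + 3 = 14.
This cut is saturated, so no flow can exceed 14.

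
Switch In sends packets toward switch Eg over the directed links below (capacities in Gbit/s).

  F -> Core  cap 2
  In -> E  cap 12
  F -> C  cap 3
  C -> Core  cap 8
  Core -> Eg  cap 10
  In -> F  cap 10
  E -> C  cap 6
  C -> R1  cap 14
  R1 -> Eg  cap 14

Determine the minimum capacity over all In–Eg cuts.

Augment In→F→Core→Eg: bottleneck 2, flow now 2.
Augment In→E→C→Core→Eg: bottleneck 6, flow now 8.
Augment In→F→C→Core→Eg: bottleneck 2, flow now 10.
Augment In→F→C→R1→Eg: bottleneck 1, flow now 11.
No augmenting path remains; maximum flow = 11.
By max-flow min-cut, the minimum cut capacity equals the max flow.
In the residual graph, reachable from In: {In, E, F}.
Min-cut edges: E→C (6), F→C (3), F→Core (2); capacity 6 + 3 + 2 = 11.

11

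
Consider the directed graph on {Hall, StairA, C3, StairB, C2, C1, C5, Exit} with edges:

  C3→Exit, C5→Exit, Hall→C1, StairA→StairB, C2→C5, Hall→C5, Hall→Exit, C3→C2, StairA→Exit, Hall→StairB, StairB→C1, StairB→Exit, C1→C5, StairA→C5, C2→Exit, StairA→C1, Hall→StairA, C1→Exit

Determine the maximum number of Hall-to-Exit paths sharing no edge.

5

Assign every edge capacity 1; by Menger, the answer equals the max flow.
Path Hall→Exit (+1); total 1.
Path Hall→StairA→Exit (+1); total 2.
Path Hall→StairB→Exit (+1); total 3.
Path Hall→C1→Exit (+1); total 4.
Path Hall→C5→Exit (+1); total 5.
No residual Hall→Exit path; max flow = 5.
Certifying cut of size 5: {Hall→C1, Hall→C5, Hall→Exit, Hall→StairA, Hall→StairB}.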